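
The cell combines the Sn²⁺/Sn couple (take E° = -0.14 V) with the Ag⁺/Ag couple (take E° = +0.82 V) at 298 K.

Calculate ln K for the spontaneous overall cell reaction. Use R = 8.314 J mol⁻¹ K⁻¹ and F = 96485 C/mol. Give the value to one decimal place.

Cathode: Ag⁺/Ag; anode: Sn²⁺/Sn. E°cell = (+0.82) − (-0.14) = +0.96 V, with n = 2.
ΔG° = −nFE° = −RT ln K, so ln K = nFE°/(RT) = (2)(96485)(+0.96) / ((8.314)(298)) = 74.771.

74.8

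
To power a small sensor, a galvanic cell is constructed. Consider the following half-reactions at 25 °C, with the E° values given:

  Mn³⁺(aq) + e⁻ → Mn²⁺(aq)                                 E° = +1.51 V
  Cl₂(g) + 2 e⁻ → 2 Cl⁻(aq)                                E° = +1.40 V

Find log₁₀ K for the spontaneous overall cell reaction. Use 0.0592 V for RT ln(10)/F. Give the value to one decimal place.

Cathode: Mn³⁺/Mn²⁺; anode: Cl₂/Cl⁻. E°cell = +0.11 V, n = 2.
log K = nE°cell / 0.0592 = (2)(+0.11) / 0.0592 = 3.7.

3.7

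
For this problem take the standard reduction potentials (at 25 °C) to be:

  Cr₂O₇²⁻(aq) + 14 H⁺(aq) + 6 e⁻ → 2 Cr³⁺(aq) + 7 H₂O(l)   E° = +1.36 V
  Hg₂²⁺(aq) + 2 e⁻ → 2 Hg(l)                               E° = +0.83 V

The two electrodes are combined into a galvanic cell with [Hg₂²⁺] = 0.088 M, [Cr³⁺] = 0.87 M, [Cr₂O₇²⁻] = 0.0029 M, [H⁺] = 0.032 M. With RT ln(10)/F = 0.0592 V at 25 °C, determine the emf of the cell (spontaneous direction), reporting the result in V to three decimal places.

Cr₂O₇²⁻/Cr³⁺ is the cathode (higher E°), Hg₂²⁺/Hg the anode: E°cell = +1.36 − (+0.83) = +0.53 V, n = 6.
Overall: Cr₂O₇²⁻(aq) + 14 H⁺(aq) + 6 Hg(l) → 2 Cr³⁺(aq) + 7 H₂O(l) + 3 Hg₂²⁺(aq)
Q = [Cr³⁺]^2·[Hg₂²⁺]^3 / ([Cr₂O₇²⁻]·[H⁺]^14); log Q = 20.178.
E = E° − (0.0592/n) log Q = +0.53 − (0.0592/6)(20.178) = +0.331 V.

+0.331 V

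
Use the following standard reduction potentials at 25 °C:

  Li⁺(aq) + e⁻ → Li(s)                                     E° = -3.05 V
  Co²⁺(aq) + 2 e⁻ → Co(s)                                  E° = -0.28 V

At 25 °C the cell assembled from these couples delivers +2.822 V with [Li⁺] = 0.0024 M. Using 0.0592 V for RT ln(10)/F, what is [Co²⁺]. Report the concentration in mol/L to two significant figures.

Co²⁺/Co is the cathode, Li⁺/Li the anode: E°cell = +2.77 V, n = 2.
Overall reaction: Co²⁺(aq) + 2 Li(s) → Co(s) + 2 Li⁺(aq); Q = [Li⁺]^2/[Co²⁺]^1.
From E = E° − (0.0592/n) log Q: log Q = (E° − E)·n/0.0592 = (+2.77 − (+2.822))·2/0.0592 = -1.7568.
So 1·log[Co²⁺] = 2·log(0.0024) − log Q = -5.2396 − (-1.7568) = -3.4828; [Co²⁺] = 10^(-3.4828) ≈ 0.00033 M.

0.00033 M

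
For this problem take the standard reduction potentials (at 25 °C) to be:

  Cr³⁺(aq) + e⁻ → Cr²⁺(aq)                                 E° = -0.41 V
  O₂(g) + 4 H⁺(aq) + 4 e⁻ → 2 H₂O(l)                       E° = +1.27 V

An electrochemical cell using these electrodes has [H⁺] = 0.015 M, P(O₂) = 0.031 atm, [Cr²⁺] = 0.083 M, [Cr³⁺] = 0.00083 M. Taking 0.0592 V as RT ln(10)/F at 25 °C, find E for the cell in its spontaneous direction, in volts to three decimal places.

+1.668 V

O₂/H₂O is the cathode (higher E°), Cr³⁺/Cr²⁺ the anode: E°cell = +1.27 − (-0.41) = +1.68 V, n = 4.
Overall: O₂(g) + 4 H⁺(aq) + 4 Cr²⁺(aq) → 2 H₂O(l) + 4 Cr³⁺(aq)
Q = [Cr³⁺]^4 / (P(O₂)·[H⁺]^4·[Cr²⁺]^4); log Q = 0.804.
E = E° − (0.0592/n) log Q = +1.68 − (0.0592/4)(0.804) = +1.668 V.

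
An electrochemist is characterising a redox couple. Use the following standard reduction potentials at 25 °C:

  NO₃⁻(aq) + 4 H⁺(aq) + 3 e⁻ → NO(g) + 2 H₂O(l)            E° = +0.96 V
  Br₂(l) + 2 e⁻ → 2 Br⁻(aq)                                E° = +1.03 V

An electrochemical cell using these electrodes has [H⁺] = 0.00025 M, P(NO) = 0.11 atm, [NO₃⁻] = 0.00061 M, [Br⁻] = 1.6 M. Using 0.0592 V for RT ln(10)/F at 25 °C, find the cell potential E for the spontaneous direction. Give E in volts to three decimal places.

+0.387 V

Br₂/Br⁻ is the cathode (higher E°), NO₃⁻/NO the anode: E°cell = +1.03 − (+0.96) = +0.07 V, n = 6.
Overall: 3 Br₂(l) + 2 NO(g) + 4 H₂O(l) → 6 Br⁻(aq) + 2 NO₃⁻(aq) + 8 H⁺(aq)
Q = [Br⁻]^6·[NO₃⁻]^2·[H⁺]^8 / (P(NO)^2); log Q = -32.104.
E = E° − (0.0592/n) log Q = +0.07 − (0.0592/6)(-32.104) = +0.387 V.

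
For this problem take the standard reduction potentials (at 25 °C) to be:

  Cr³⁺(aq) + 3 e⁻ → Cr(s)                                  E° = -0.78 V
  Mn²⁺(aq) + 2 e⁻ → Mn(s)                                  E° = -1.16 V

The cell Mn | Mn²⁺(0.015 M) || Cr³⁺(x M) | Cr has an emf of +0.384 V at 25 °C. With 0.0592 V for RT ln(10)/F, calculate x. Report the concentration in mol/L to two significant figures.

Cr³⁺/Cr is the cathode, Mn²⁺/Mn the anode: E°cell = +0.38 V, n = 6.
Overall reaction: 2 Cr³⁺(aq) + 3 Mn(s) → 2 Cr(s) + 3 Mn²⁺(aq); Q = [Mn²⁺]^3/[Cr³⁺]^2.
From E = E° − (0.0592/n) log Q: log Q = (E° − E)·n/0.0592 = (+0.38 − (+0.384))·6/0.0592 = -0.4054.
So 2·log[Cr³⁺] = 3·log(0.015) − log Q = -5.4717 − (-0.4054) = -5.0663; log[Cr³⁺] = -5.0663 / 2 = -2.5332; [Cr³⁺] = 10^(-2.5332) ≈ 0.0029 M.

0.0029 M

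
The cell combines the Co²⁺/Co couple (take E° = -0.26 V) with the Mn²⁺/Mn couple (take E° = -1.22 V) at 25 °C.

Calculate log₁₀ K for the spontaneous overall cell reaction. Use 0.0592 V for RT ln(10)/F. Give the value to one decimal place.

32.4

Cathode: Co²⁺/Co; anode: Mn²⁺/Mn. E°cell = +0.96 V, n = 2.
log K = nE°cell / 0.0592 = (2)(+0.96) / 0.0592 = 32.4.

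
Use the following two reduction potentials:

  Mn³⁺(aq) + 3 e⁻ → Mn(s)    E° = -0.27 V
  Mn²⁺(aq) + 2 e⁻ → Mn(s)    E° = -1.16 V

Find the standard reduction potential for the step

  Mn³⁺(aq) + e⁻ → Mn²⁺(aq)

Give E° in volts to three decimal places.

+1.510 V

Sequential free energies add, so n₃E°₃ = n₁E°₁ + n₂E°₂.
With n₃ = 3, and the known step contributing 2×(-1.16) V, the unknown satisfies 1·E° = 3×(-0.27) − 2×(-1.16) = +1.510.
E° = +1.510 / 1 = +1.510 V.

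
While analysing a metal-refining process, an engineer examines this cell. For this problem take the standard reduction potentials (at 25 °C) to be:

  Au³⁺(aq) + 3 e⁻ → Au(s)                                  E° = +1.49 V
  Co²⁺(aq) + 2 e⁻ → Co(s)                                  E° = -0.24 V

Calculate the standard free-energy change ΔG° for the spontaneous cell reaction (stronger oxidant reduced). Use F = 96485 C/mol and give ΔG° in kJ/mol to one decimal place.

Au³⁺/Au (E° = +1.49 V) is the cathode; Co²⁺/Co (E° = -0.24 V) is the anode, so E°cell = +1.73 V.
Balancing electrons gives n = 6 (lcm of 3 and 2).
ΔG° = −nFE° = −(6)(96485)(+1.73) = -1,001,514 J = -1001.5 kJ/mol.

-1001.5 kJ/mol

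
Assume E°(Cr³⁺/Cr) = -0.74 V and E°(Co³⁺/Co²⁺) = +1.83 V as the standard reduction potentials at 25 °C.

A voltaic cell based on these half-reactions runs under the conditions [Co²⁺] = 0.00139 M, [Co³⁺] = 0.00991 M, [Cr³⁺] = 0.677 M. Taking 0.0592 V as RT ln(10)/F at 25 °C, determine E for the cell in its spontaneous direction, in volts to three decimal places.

Co³⁺/Co²⁺ is the cathode (higher E°), Cr³⁺/Cr the anode: E°cell = +1.83 − (-0.74) = +2.57 V, n = 3.
Overall: 3 Co³⁺(aq) + Cr(s) → 3 Co²⁺(aq) + Cr³⁺(aq)
Q = [Co²⁺]^3·[Cr³⁺] / ([Co³⁺]^3); log Q = -2.729.
E = E° − (0.0592/n) log Q = +2.57 − (0.0592/3)(-2.729) = +2.624 V.

+2.624 V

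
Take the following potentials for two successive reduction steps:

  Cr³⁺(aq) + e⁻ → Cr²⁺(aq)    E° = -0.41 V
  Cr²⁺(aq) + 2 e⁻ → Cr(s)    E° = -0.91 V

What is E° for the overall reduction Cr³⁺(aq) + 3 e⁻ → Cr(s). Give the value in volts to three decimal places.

-0.743 V

Standard free energies of sequential steps add: ΔG°₃ = ΔG°₁ + ΔG°₂, so n₃E°₃ = n₁E°₁ + n₂E°₂.
E°₃ = (1×-0.41 + 2×-0.91) / 3 = (-2.230) / 3 = -0.743 V.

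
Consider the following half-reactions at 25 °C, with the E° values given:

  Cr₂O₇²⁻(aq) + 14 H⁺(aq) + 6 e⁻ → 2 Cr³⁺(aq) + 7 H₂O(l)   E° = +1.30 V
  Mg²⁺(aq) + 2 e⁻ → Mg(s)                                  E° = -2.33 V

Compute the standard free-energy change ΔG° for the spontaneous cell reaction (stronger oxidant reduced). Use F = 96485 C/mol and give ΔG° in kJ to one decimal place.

Cr₂O₇²⁻/Cr³⁺ (E° = +1.30 V) is the cathode; Mg²⁺/Mg (E° = -2.33 V) is the anode, so E°cell = +3.63 V.
Balancing electrons gives n = 6 (lcm of 6 and 2).
ΔG° = −nFE° = −(6)(96485)(+3.63) = -2,101,443 J = -2101.4 kJ.

-2101.4 kJ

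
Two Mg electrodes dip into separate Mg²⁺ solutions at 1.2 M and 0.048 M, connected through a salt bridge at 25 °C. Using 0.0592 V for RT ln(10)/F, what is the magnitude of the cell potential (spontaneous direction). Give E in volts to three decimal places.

For a concentration cell E°cell = 0. The 1.2 M side is the cathode (reduction is favoured where [Mg²⁺] is higher).
With n = 2, E = −(0.0592/2) log([Mg²⁺]ₐₙ/[Mg²⁺]꜀ₐₜ) = −(0.0592/2) log(0.048/1.2) = −(0.0592/2)(-1.398) = +0.041 V.

+0.041 V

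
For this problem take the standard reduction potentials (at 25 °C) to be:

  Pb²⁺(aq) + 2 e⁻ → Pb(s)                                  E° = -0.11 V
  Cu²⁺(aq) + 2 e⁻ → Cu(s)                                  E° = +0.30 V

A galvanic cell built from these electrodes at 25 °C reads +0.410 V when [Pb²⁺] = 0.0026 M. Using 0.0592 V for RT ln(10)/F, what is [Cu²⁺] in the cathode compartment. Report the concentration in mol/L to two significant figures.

Cu²⁺/Cu is the cathode, Pb²⁺/Pb the anode: E°cell = +0.41 V, n = 2.
Overall reaction: Cu²⁺(aq) + Pb(s) → Cu(s) + Pb²⁺(aq); Q = [Pb²⁺]^1/[Cu²⁺]^1.
From E = E° − (0.0592/n) log Q: log Q = (E° − E)·n/0.0592 = (+0.41 − (+0.410))·2/0.0592 = 0.0000.
So 1·log[Cu²⁺] = 1·log(0.0026) − log Q = -2.5850 − (0.0000) = -2.5850; [Cu²⁺] = 10^(-2.5850) ≈ 0.0026 M.

0.0026 M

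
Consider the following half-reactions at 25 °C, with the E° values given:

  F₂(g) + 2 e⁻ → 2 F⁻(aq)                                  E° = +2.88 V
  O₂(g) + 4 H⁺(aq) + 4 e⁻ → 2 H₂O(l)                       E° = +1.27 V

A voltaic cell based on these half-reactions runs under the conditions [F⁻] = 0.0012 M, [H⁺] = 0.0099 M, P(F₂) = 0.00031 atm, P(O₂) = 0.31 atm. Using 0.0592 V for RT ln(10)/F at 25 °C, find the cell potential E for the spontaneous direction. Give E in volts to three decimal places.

+1.805 V

F₂/F⁻ is the cathode (higher E°), O₂/H₂O the anode: E°cell = +2.88 − (+1.27) = +1.61 V, n = 4.
Overall: 2 F₂(g) + 2 H₂O(l) → 4 F⁻(aq) + O₂(g) + 4 H⁺(aq)
Q = [F⁻]^4·P(O₂)·[H⁺]^4 / (P(F₂)^2); log Q = -13.192.
E = E° − (0.0592/n) log Q = +1.61 − (0.0592/4)(-13.192) = +1.805 V.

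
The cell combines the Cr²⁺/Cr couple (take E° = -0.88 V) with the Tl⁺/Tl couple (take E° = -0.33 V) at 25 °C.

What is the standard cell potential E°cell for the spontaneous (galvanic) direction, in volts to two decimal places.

The Tl⁺/Tl couple has the higher reduction potential, so it is the cathode; Cr²⁺/Cr is oxidised at the anode.
E°cell = E°(cathode) − E°(anode) = (-0.33) − (-0.88) = +0.55 V.
Since E°cell > 0, the reaction is spontaneous under standard conditions.

+0.55 V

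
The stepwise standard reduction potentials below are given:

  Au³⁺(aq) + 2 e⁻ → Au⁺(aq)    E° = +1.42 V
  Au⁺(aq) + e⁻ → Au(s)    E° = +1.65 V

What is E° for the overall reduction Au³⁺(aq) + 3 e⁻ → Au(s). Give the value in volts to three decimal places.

Since ΔG° = −nFE° is additive over sequential reductions, n₃E°₃ = n₁E°₁ + n₂E°₂.
E°₃ = (2×+1.42 + 1×+1.65) / 3 = (+4.490) / 3 = +1.497 V.

+1.497 V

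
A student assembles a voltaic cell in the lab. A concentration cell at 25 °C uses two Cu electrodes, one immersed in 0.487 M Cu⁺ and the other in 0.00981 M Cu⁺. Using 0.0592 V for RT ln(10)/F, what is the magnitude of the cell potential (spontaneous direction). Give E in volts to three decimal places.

For a concentration cell E°cell = 0. The 0.487 M side is the cathode (reduction is favoured where [Cu⁺] is higher).
With n = 1, E = −(0.0592/1) log([Cu⁺]ₐₙ/[Cu⁺]꜀ₐₜ) = −(0.0592/1) log(0.00981/0.487) = −(0.0592/1)(-1.696) = +0.100 V.

+0.100 V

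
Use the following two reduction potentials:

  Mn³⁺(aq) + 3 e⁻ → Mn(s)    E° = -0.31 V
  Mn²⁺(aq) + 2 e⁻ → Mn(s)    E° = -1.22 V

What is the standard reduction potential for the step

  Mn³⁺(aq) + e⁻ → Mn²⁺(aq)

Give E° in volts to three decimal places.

Sequential free energies add, so n₃E°₃ = n₁E°₁ + n₂E°₂.
With n₃ = 3, and the known step contributing 2×(-1.22) V, the unknown satisfies 1·E° = 3×(-0.31) − 2×(-1.22) = +1.510.
E° = +1.510 / 1 = +1.510 V.

+1.510 V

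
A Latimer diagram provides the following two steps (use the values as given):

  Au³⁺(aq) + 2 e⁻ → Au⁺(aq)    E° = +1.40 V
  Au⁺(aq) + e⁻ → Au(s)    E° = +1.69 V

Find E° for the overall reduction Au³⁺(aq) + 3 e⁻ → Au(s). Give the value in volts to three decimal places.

Adding the free-energy changes (−nFE°) of the two steps gives −n₃FE°₃ = −n₁FE°₁ − n₂FE°₂.
E°₃ = (2×+1.40 + 1×+1.69) / 3 = (+4.490) / 3 = +1.497 V.
Simply averaging or adding the two E° values would be wrong; the electron-weighted sum is required.

+1.497 V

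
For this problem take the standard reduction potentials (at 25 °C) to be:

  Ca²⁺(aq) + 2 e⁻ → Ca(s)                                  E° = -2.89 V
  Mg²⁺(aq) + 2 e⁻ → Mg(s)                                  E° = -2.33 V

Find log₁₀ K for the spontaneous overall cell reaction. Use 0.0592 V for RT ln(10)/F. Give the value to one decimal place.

Cathode: Mg²⁺/Mg; anode: Ca²⁺/Ca. E°cell = +0.56 V, n = 2.
log K = nE°cell / 0.0592 = (2)(+0.56) / 0.0592 = 18.9.

18.9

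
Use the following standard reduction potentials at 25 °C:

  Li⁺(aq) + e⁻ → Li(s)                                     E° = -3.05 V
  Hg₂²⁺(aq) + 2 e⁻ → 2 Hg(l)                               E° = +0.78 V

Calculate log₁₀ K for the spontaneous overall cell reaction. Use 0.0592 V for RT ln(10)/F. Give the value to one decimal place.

129.4

Cathode: Hg₂²⁺/Hg; anode: Li⁺/Li. E°cell = +3.83 V, n = 2.
log K = nE°cell / 0.0592 = (2)(+3.83) / 0.0592 = 129.4.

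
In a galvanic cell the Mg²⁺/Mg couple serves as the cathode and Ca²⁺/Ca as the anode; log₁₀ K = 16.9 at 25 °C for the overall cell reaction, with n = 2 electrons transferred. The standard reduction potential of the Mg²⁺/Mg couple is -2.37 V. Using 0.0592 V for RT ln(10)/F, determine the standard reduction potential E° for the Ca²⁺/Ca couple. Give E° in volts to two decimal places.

E°cell = (0.0592/n)·log K = (0.0592/2)(16.9) = +0.500 V.
Since Mg²⁺/Mg is the cathode and Ca²⁺/Ca the anode, E°cell = E°(Mg²⁺/Mg) − E°(Ca²⁺/Ca).
So E°(Ca²⁺/Ca) = E°(Mg²⁺/Mg) − E°cell = (-2.37) − (+0.500) = -2.87 V.

-2.87 V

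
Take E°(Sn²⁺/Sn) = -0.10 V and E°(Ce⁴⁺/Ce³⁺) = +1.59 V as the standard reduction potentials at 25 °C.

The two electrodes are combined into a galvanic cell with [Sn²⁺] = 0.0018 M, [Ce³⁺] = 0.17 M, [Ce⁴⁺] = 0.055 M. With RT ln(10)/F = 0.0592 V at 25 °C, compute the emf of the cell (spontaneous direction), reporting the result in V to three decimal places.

Ce⁴⁺/Ce³⁺ is the cathode (higher E°), Sn²⁺/Sn the anode: E°cell = +1.59 − (-0.10) = +1.69 V, n = 2.
Overall: 2 Ce⁴⁺(aq) + Sn(s) → 2 Ce³⁺(aq) + Sn²⁺(aq)
Q = [Ce³⁺]^2·[Sn²⁺] / ([Ce⁴⁺]^2); log Q = -1.765.
E = E° − (0.0592/n) log Q = +1.69 − (0.0592/2)(-1.765) = +1.742 V.

+1.742 V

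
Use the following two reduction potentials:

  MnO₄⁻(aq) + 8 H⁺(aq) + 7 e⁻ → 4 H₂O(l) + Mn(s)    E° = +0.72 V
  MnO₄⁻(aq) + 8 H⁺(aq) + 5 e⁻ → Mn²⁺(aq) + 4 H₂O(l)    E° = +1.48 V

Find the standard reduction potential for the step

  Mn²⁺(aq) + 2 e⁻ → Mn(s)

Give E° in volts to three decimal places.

Sequential free energies add, so n₃E°₃ = n₁E°₁ + n₂E°₂.
With n₃ = 7, and the known step contributing 5×(+1.48) V, the unknown satisfies 2·E° = 7×(+0.72) − 5×(+1.48) = -2.360.
E° = -2.360 / 2 = -1.180 V.

-1.180 V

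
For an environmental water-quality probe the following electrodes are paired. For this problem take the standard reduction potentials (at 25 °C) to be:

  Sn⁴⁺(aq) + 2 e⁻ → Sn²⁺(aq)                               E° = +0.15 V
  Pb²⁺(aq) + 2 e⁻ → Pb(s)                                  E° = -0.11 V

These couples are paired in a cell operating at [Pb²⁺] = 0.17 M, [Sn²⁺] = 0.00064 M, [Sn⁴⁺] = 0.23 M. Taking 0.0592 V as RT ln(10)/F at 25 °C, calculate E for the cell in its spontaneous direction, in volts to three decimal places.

+0.358 V

Sn⁴⁺/Sn²⁺ is the cathode (higher E°), Pb²⁺/Pb the anode: E°cell = +0.15 − (-0.11) = +0.26 V, n = 2.
Overall: Sn⁴⁺(aq) + Pb(s) → Sn²⁺(aq) + Pb²⁺(aq)
Q = [Sn²⁺]·[Pb²⁺] / ([Sn⁴⁺]); log Q = -3.325.
E = E° − (0.0592/n) log Q = +0.26 − (0.0592/2)(-3.325) = +0.358 V.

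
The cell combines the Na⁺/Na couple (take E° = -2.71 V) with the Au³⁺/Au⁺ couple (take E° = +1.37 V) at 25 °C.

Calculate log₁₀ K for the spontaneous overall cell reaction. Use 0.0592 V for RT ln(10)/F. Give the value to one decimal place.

Cathode: Au³⁺/Au⁺; anode: Na⁺/Na. E°cell = +4.08 V, n = 2.
log K = nE°cell / 0.0592 = (2)(+4.08) / 0.0592 = 137.8.

137.8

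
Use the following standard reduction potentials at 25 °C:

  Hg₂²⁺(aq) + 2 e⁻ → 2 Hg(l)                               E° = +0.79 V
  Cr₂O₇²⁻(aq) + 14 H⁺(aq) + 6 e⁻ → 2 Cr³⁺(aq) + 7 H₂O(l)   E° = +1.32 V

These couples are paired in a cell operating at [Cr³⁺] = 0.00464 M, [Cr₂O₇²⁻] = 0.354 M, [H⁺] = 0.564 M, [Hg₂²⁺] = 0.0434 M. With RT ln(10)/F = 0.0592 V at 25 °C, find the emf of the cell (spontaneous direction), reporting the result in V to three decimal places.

Cr₂O₇²⁻/Cr³⁺ is the cathode (higher E°), Hg₂²⁺/Hg the anode: E°cell = +1.32 − (+0.79) = +0.53 V, n = 6.
Overall: Cr₂O₇²⁻(aq) + 14 H⁺(aq) + 6 Hg(l) → 2 Cr³⁺(aq) + 7 H₂O(l) + 3 Hg₂²⁺(aq)
Q = [Cr³⁺]^2·[Hg₂²⁺]^3 / ([Cr₂O₇²⁻]·[H⁺]^14); log Q = -4.821.
E = E° − (0.0592/n) log Q = +0.53 − (0.0592/6)(-4.821) = +0.578 V.

+0.578 V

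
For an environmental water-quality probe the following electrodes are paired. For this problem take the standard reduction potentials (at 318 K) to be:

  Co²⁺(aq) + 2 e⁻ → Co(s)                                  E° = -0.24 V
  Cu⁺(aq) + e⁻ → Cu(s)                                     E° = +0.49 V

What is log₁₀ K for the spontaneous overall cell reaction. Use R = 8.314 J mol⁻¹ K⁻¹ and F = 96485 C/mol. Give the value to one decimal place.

Cathode: Cu⁺/Cu; anode: Co²⁺/Co. E°cell = (+0.49) − (-0.24) = +0.73 V, with n = 2.
ΔG° = −nFE° = −RT ln K, so ln K = nFE°/(RT) = (2)(96485)(+0.73) / ((8.314)(318)) = 53.281.
log₁₀ K = 53.281 / ln 10 = 23.1.

23.1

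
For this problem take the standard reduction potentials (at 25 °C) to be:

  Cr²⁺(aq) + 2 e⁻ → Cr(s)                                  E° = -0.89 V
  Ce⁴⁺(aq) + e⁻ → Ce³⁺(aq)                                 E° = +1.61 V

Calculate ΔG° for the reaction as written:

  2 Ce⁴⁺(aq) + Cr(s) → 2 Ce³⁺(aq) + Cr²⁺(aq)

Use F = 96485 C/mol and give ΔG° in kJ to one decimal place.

-482.4 kJ

As written, Ce⁴⁺/Ce³⁺ is reduced (cathode) and Cr²⁺/Cr is oxidised (anode), so E°cell = (+1.61) − (-0.89) = +2.50 V.
Balancing electrons gives n = 2.
ΔG° = −nFE° = −(2)(96485)(+2.50) = -482,425 J = -482.4 kJ.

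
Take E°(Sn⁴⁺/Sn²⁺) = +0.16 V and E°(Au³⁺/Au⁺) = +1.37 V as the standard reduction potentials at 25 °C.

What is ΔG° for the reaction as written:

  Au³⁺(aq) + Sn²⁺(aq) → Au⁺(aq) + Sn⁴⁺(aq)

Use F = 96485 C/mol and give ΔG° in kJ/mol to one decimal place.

-233.5 kJ/mol

As written, Au³⁺/Au⁺ is reduced (cathode) and Sn⁴⁺/Sn²⁺ is oxidised (anode), so E°cell = (+1.37) − (+0.16) = +1.21 V.
Balancing electrons gives n = 2.
ΔG° = −nFE° = −(2)(96485)(+1.21) = -233,494 J = -233.5 kJ/mol.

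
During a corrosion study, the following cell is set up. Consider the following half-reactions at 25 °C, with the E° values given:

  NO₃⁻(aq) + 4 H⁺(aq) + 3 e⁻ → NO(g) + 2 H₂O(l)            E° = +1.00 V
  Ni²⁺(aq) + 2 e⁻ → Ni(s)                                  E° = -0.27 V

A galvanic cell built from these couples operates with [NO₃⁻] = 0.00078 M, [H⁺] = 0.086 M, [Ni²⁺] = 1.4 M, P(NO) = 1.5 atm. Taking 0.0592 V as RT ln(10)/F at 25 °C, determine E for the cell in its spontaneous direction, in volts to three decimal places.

NO₃⁻/NO is the cathode (higher E°), Ni²⁺/Ni the anode: E°cell = +1.00 − (-0.27) = +1.27 V, n = 6.
Overall: 2 NO₃⁻(aq) + 8 H⁺(aq) + 3 Ni(s) → 2 NO(g) + 4 H₂O(l) + 3 Ni²⁺(aq)
Q = P(NO)^2·[Ni²⁺]^3 / ([NO₃⁻]^2·[H⁺]^8); log Q = 15.530.
E = E° − (0.0592/n) log Q = +1.27 − (0.0592/6)(15.530) = +1.117 V.

+1.117 V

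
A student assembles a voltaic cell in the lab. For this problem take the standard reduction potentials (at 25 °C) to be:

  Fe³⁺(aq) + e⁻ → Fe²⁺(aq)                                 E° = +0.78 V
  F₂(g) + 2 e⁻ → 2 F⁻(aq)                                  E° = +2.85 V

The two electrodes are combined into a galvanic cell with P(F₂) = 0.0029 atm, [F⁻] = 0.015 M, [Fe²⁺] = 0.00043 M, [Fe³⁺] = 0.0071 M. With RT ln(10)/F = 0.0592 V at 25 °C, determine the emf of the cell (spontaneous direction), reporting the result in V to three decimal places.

F₂/F⁻ is the cathode (higher E°), Fe³⁺/Fe²⁺ the anode: E°cell = +2.85 − (+0.78) = +2.07 V, n = 2.
Overall: F₂(g) + 2 Fe²⁺(aq) → 2 F⁻(aq) + 2 Fe³⁺(aq)
Q = [F⁻]^2·[Fe³⁺]^2 / (P(F₂)·[Fe²⁺]^2); log Q = 1.325.
E = E° − (0.0592/n) log Q = +2.07 − (0.0592/2)(1.325) = +2.031 V.

+2.031 V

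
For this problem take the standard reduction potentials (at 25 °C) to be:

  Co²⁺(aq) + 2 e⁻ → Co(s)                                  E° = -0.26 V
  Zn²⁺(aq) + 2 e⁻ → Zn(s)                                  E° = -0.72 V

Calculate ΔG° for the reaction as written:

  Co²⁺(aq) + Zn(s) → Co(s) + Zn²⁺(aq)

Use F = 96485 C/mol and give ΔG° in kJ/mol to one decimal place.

-88.8 kJ/mol

As written, Co²⁺/Co is reduced (cathode) and Zn²⁺/Zn is oxidised (anode), so E°cell = (-0.26) − (-0.72) = +0.46 V.
Balancing electrons gives n = 2.
ΔG° = −nFE° = −(2)(96485)(+0.46) = -88,766 J = -88.8 kJ/mol.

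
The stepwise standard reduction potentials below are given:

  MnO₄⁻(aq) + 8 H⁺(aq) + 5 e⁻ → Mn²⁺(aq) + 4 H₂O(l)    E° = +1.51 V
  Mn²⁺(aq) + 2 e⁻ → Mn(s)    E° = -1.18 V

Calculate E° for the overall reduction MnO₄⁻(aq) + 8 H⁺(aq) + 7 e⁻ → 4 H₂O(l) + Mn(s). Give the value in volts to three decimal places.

+0.741 V

Since ΔG° = −nFE° is additive over sequential reductions, n₃E°₃ = n₁E°₁ + n₂E°₂.
E°₃ = (5×+1.51 + 2×-1.18) / 7 = (+5.190) / 7 = +0.741 V.
Simply averaging or adding the two E° values would be wrong; the electron-weighted sum is required.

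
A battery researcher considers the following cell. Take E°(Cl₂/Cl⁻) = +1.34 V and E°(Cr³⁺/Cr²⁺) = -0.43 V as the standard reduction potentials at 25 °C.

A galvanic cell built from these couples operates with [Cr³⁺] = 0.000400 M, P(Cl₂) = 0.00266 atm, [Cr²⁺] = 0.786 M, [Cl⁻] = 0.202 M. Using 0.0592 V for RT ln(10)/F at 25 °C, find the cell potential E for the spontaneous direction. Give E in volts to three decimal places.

Cl₂/Cl⁻ is the cathode (higher E°), Cr³⁺/Cr²⁺ the anode: E°cell = +1.34 − (-0.43) = +1.77 V, n = 2.
Overall: Cl₂(g) + 2 Cr²⁺(aq) → 2 Cl⁻(aq) + 2 Cr³⁺(aq)
Q = [Cl⁻]^2·[Cr³⁺]^2 / (P(Cl₂)·[Cr²⁺]^2); log Q = -5.401.
E = E° − (0.0592/n) log Q = +1.77 − (0.0592/2)(-5.401) = +1.930 V.

+1.930 V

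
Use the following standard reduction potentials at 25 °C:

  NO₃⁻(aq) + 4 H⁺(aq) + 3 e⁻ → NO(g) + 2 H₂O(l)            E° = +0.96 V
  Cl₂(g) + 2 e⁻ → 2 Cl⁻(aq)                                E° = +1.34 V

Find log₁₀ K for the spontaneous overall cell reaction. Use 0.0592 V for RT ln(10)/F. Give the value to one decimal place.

38.5

Cathode: Cl₂/Cl⁻; anode: NO₃⁻/NO. E°cell = +0.38 V, n = 6.
log K = nE°cell / 0.0592 = (6)(+0.38) / 0.0592 = 38.5.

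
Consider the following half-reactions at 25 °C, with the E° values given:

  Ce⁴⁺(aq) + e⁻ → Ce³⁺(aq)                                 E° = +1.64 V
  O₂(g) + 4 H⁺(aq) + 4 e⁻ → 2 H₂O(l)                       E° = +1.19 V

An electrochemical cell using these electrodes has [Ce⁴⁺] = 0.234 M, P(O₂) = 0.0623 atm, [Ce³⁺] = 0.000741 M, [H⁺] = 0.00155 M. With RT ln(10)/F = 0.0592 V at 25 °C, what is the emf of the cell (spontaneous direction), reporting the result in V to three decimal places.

+0.782 V

Ce⁴⁺/Ce³⁺ is the cathode (higher E°), O₂/H₂O the anode: E°cell = +1.64 − (+1.19) = +0.45 V, n = 4.
Overall: 4 Ce⁴⁺(aq) + 2 H₂O(l) → 4 Ce³⁺(aq) + O₂(g) + 4 H⁺(aq)
Q = [Ce³⁺]^4·P(O₂)·[H⁺]^4 / ([Ce⁴⁺]^4); log Q = -22.442.
E = E° − (0.0592/n) log Q = +0.45 − (0.0592/4)(-22.442) = +0.782 V.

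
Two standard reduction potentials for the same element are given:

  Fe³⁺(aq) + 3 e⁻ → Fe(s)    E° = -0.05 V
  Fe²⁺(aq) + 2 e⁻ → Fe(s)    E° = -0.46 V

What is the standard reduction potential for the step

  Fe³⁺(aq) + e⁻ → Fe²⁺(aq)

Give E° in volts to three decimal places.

Sequential free energies add, so n₃E°₃ = n₁E°₁ + n₂E°₂.
With n₃ = 3, and the known step contributing 2×(-0.46) V, the unknown satisfies 1·E° = 3×(-0.05) − 2×(-0.46) = +0.770.
E° = +0.770 / 1 = +0.770 V.

+0.770 V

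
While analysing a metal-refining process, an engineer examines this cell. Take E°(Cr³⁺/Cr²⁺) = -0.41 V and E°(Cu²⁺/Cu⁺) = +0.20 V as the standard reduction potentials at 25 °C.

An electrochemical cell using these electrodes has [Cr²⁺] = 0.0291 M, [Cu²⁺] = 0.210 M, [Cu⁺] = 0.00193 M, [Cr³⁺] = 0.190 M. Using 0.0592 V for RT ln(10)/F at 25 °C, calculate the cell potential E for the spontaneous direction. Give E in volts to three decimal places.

+0.682 V

Cu²⁺/Cu⁺ is the cathode (higher E°), Cr³⁺/Cr²⁺ the anode: E°cell = +0.20 − (-0.41) = +0.61 V, n = 1.
Overall: Cu²⁺(aq) + Cr²⁺(aq) → Cu⁺(aq) + Cr³⁺(aq)
Q = [Cu⁺]·[Cr³⁺] / ([Cu²⁺]·[Cr²⁺]); log Q = -1.222.
E = E° − (0.0592/n) log Q = +0.61 − (0.0592/1)(-1.222) = +0.682 V.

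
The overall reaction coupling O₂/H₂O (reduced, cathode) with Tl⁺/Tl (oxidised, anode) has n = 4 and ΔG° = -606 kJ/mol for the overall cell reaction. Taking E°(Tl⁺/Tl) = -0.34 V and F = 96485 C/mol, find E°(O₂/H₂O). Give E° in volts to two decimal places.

+1.23 V

E°cell = −ΔG°/(nF) = −(-606×10³)/((4)(96485)) = +1.570 V.
Since O₂/H₂O is the cathode and Tl⁺/Tl the anode, E°cell = E°(O₂/H₂O) − E°(Tl⁺/Tl).
So E°(O₂/H₂O) = E°cell + E°(Tl⁺/Tl) = +1.570 + (-0.34) = +1.23 V.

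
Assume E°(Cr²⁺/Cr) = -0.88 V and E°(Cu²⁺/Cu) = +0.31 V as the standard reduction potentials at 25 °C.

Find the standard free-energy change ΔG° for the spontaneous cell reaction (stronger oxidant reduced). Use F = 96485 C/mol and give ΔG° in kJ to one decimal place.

Cu²⁺/Cu (E° = +0.31 V) is the cathode; Cr²⁺/Cr (E° = -0.88 V) is the anode, so E°cell = +1.19 V.
Balancing electrons gives n = 2 (lcm of 2 and 2).
ΔG° = −nFE° = −(2)(96485)(+1.19) = -229,634 J = -229.6 kJ.

-229.6 kJ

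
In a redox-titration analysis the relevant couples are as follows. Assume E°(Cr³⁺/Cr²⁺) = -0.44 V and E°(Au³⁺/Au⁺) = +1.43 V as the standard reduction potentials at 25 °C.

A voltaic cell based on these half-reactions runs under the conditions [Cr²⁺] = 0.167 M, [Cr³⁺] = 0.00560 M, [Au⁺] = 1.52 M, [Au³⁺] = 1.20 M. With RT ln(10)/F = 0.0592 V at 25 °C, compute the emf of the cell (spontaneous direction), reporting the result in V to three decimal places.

Au³⁺/Au⁺ is the cathode (higher E°), Cr³⁺/Cr²⁺ the anode: E°cell = +1.43 − (-0.44) = +1.87 V, n = 2.
Overall: Au³⁺(aq) + 2 Cr²⁺(aq) → Au⁺(aq) + 2 Cr³⁺(aq)
Q = [Au⁺]·[Cr³⁺]^2 / ([Au³⁺]·[Cr²⁺]^2); log Q = -2.846.
E = E° − (0.0592/n) log Q = +1.87 − (0.0592/2)(-2.846) = +1.954 V.

+1.954 V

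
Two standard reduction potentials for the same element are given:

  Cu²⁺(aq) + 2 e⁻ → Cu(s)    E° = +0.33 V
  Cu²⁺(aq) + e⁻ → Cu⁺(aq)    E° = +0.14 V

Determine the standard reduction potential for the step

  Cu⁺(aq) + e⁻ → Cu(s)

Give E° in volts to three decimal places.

Sequential free energies add, so n₃E°₃ = n₁E°₁ + n₂E°₂.
With n₃ = 2, and the known step contributing 1×(+0.14) V, the unknown satisfies 1·E° = 2×(+0.33) − 1×(+0.14) = +0.520.
E° = +0.520 / 1 = +0.520 V.

+0.520 V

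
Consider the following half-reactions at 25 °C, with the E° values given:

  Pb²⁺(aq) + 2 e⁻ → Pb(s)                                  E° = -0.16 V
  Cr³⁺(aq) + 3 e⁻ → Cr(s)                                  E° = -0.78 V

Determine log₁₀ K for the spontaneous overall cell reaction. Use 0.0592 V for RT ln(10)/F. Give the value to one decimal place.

62.8

Cathode: Pb²⁺/Pb; anode: Cr³⁺/Cr. E°cell = +0.62 V, n = 6.
log K = nE°cell / 0.0592 = (6)(+0.62) / 0.0592 = 62.8.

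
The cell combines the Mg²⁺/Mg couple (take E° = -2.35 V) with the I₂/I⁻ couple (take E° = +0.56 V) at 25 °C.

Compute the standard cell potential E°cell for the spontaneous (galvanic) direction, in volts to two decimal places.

The I₂/I⁻ couple has the higher reduction potential, so it is the cathode; Mg²⁺/Mg is oxidised at the anode.
E°cell = E°(cathode) − E°(anode) = (+0.56) − (-2.35) = +2.91 V.

+2.91 V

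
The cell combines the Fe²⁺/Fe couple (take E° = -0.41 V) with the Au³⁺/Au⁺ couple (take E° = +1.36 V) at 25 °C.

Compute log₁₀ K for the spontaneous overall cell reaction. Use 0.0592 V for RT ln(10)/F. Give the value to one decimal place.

Cathode: Au³⁺/Au⁺; anode: Fe²⁺/Fe. E°cell = +1.77 V, n = 2.
log K = nE°cell / 0.0592 = (2)(+1.77) / 0.0592 = 59.8.

59.8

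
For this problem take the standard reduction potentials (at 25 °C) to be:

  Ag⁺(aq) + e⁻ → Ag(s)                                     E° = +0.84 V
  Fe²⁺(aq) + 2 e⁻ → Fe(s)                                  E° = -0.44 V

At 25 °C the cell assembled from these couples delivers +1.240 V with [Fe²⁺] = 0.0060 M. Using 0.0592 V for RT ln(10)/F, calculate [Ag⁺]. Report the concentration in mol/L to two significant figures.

0.016 M

Ag⁺/Ag is the cathode, Fe²⁺/Fe the anode: E°cell = +1.28 V, n = 2.
Overall reaction: 2 Ag⁺(aq) + Fe(s) → 2 Ag(s) + Fe²⁺(aq); Q = [Fe²⁺]^1/[Ag⁺]^2.
From E = E° − (0.0592/n) log Q: log Q = (E° − E)·n/0.0592 = (+1.28 − (+1.240))·2/0.0592 = 1.3514.
So 2·log[Ag⁺] = 1·log(0.006) − log Q = -2.2218 − (1.3514) = -3.5732; log[Ag⁺] = -3.5732 / 2 = -1.7866; [Ag⁺] = 10^(-1.7866) ≈ 0.016 M.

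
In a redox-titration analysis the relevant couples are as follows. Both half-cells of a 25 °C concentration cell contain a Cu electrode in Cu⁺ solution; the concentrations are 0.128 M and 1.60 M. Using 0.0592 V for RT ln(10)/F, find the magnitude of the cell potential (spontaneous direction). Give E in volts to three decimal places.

+0.065 V

For a concentration cell E°cell = 0. The 1.60 M side is the cathode (reduction is favoured where [Cu⁺] is higher).
With n = 1, E = −(0.0592/1) log([Cu⁺]ₐₙ/[Cu⁺]꜀ₐₜ) = −(0.0592/1) log(0.128/1.6) = −(0.0592/1)(-1.097) = +0.065 V.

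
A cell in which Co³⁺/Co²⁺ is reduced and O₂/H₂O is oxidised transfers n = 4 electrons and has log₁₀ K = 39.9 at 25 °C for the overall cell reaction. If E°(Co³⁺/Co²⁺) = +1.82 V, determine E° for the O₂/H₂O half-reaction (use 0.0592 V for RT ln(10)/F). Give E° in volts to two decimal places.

+1.23 V

E°cell = (0.0592/n)·log K = (0.0592/4)(39.9) = +0.591 V.
Since Co³⁺/Co²⁺ is the cathode and O₂/H₂O the anode, E°cell = E°(Co³⁺/Co²⁺) − E°(O₂/H₂O).
So E°(O₂/H₂O) = E°(Co³⁺/Co²⁺) − E°cell = (+1.82) − (+0.591) = +1.23 V.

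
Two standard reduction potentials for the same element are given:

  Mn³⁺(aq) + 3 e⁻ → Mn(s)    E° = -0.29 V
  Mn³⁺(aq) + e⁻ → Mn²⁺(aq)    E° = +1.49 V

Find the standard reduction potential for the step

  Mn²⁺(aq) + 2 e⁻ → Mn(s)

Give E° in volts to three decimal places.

Sequential free energies add, so n₃E°₃ = n₁E°₁ + n₂E°₂.
With n₃ = 3, and the known step contributing 1×(+1.49) V, the unknown satisfies 2·E° = 3×(-0.29) − 1×(+1.49) = -2.360.
E° = -2.360 / 2 = -1.180 V.

-1.180 V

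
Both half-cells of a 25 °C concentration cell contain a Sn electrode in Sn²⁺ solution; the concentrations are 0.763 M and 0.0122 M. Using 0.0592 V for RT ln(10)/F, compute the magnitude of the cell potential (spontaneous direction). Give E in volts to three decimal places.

For a concentration cell E°cell = 0. The 0.763 M side is the cathode (reduction is favoured where [Sn²⁺] is higher).
With n = 2, E = −(0.0592/2) log([Sn²⁺]ₐₙ/[Sn²⁺]꜀ₐₜ) = −(0.0592/2) log(0.0122/0.763) = −(0.0592/2)(-1.796) = +0.053 V.

+0.053 V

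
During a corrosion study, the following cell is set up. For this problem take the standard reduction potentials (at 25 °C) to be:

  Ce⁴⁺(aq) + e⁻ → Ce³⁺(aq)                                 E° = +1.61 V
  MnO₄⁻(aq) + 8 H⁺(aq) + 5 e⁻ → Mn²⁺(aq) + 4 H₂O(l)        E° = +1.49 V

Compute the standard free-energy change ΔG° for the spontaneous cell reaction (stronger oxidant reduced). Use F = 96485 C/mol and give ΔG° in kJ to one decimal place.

-57.9 kJ

Ce⁴⁺/Ce³⁺ (E° = +1.61 V) is the cathode; MnO₄⁻/Mn²⁺ (E° = +1.49 V) is the anode, so E°cell = +0.12 V.
Balancing electrons gives n = 5 (lcm of 1 and 5).
ΔG° = −nFE° = −(5)(96485)(+0.12) = -57,891 J = -57.9 kJ.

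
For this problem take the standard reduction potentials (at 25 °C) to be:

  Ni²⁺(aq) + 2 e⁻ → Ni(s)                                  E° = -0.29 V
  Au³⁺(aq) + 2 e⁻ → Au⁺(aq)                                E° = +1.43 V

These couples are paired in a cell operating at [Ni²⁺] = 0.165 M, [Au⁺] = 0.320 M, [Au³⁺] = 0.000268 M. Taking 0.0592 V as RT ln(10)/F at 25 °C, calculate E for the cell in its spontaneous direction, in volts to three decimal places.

+1.652 V

Au³⁺/Au⁺ is the cathode (higher E°), Ni²⁺/Ni the anode: E°cell = +1.43 − (-0.29) = +1.72 V, n = 2.
Overall: Au³⁺(aq) + Ni(s) → Au⁺(aq) + Ni²⁺(aq)
Q = [Au⁺]·[Ni²⁺] / ([Au³⁺]); log Q = 2.294.
E = E° − (0.0592/n) log Q = +1.72 − (0.0592/2)(2.294) = +1.652 V.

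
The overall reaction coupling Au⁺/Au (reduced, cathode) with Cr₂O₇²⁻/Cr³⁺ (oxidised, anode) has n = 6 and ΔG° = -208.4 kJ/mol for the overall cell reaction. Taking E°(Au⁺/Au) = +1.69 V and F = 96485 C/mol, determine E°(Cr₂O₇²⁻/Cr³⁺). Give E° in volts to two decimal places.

E°cell = −ΔG°/(nF) = −(-208.4×10³)/((6)(96485)) = +0.360 V.
Since Au⁺/Au is the cathode and Cr₂O₇²⁻/Cr³⁺ the anode, E°cell = E°(Au⁺/Au) − E°(Cr₂O₇²⁻/Cr³⁺).
So E°(Cr₂O₇²⁻/Cr³⁺) = E°(Au⁺/Au) − E°cell = (+1.69) − (+0.360) = +1.33 V.

+1.33 V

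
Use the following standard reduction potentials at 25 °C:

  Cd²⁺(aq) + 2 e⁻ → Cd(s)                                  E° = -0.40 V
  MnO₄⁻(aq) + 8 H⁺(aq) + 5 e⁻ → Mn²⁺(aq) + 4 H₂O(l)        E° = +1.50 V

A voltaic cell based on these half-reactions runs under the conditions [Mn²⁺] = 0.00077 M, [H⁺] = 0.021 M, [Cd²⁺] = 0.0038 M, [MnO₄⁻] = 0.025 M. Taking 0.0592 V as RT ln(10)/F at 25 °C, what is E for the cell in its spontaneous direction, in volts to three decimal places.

+1.831 V

MnO₄⁻/Mn²⁺ is the cathode (higher E°), Cd²⁺/Cd the anode: E°cell = +1.50 − (-0.40) = +1.90 V, n = 10.
Overall: 2 MnO₄⁻(aq) + 16 H⁺(aq) + 5 Cd(s) → 2 Mn²⁺(aq) + 8 H₂O(l) + 5 Cd²⁺(aq)
Q = [Mn²⁺]^2·[Cd²⁺]^5 / ([MnO₄⁻]^2·[H⁺]^16); log Q = 11.721.
E = E° − (0.0592/n) log Q = +1.90 − (0.0592/10)(11.721) = +1.831 V.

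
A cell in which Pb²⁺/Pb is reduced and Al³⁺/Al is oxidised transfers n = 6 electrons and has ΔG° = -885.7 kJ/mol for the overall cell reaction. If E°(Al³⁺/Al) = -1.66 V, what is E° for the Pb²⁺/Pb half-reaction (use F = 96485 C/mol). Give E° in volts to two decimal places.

E°cell = −ΔG°/(nF) = −(-885.7×10³)/((6)(96485)) = +1.530 V.
Since Pb²⁺/Pb is the cathode and Al³⁺/Al the anode, E°cell = E°(Pb²⁺/Pb) − E°(Al³⁺/Al).
So E°(Pb²⁺/Pb) = E°cell + E°(Al³⁺/Al) = +1.530 + (-1.66) = -0.13 V.

-0.13 V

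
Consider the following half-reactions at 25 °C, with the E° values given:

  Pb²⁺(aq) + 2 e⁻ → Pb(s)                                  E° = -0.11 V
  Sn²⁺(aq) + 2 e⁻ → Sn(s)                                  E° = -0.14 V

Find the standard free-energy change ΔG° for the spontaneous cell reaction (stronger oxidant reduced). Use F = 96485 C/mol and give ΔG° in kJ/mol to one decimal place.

-5.8 kJ/mol

Pb²⁺/Pb (E° = -0.11 V) is the cathode; Sn²⁺/Sn (E° = -0.14 V) is the anode, so E°cell = +0.03 V.
Balancing electrons gives n = 2 (lcm of 2 and 2).
ΔG° = −nFE° = −(2)(96485)(+0.03) = -5,789 J = -5.8 kJ/mol.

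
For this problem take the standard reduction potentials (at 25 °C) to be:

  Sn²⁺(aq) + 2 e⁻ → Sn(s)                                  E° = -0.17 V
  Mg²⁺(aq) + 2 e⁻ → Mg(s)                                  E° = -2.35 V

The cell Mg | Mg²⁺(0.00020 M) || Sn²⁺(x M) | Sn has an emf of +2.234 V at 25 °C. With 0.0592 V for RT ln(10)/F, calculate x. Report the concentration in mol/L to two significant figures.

Sn²⁺/Sn is the cathode, Mg²⁺/Mg the anode: E°cell = +2.18 V, n = 2.
Overall reaction: Sn²⁺(aq) + Mg(s) → Sn(s) + Mg²⁺(aq); Q = [Mg²⁺]^1/[Sn²⁺]^1.
From E = E° − (0.0592/n) log Q: log Q = (E° − E)·n/0.0592 = (+2.18 − (+2.234))·2/0.0592 = -1.8243.
So 1·log[Sn²⁺] = 1·log(0.0002) − log Q = -3.6990 − (-1.8243) = -1.8747; [Sn²⁺] = 10^(-1.8747) ≈ 0.013 M.

0.013 M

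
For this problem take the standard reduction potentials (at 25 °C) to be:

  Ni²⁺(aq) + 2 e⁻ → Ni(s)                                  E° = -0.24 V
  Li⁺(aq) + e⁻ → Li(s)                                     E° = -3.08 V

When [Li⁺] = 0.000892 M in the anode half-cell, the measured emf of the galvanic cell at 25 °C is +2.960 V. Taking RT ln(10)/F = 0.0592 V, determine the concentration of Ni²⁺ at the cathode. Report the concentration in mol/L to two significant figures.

Ni²⁺/Ni is the cathode, Li⁺/Li the anode: E°cell = +2.84 V, n = 2.
Overall reaction: Ni²⁺(aq) + 2 Li(s) → Ni(s) + 2 Li⁺(aq); Q = [Li⁺]^2/[Ni²⁺]^1.
From E = E° − (0.0592/n) log Q: log Q = (E° − E)·n/0.0592 = (+2.84 − (+2.960))·2/0.0592 = -4.0541.
So 1·log[Ni²⁺] = 2·log(0.000892) − log Q = -6.0993 − (-4.0541) = -2.0452; [Ni²⁺] = 10^(-2.0452) ≈ 0.0090 M.

0.0090 M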